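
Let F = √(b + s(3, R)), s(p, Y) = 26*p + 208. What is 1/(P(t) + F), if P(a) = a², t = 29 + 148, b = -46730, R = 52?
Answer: 31329/981552685 - 2*I*√11611/981552685 ≈ 3.1918e-5 - 2.1956e-7*I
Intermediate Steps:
s(p, Y) = 208 + 26*p
t = 177
F = 2*I*√11611 (F = √(-46730 + (208 + 26*3)) = √(-46730 + (208 + 78)) = √(-46730 + 286) = √(-46444) = 2*I*√11611 ≈ 215.51*I)
1/(P(t) + F) = 1/(177² + 2*I*√11611) = 1/(31329 + 2*I*√11611)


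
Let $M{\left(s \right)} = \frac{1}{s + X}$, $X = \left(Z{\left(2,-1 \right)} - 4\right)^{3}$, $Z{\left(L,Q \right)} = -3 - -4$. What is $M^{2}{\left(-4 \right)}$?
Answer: $\frac{1}{961} \approx 0.0010406$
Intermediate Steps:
$Z{\left(L,Q \right)} = 1$ ($Z{\left(L,Q \right)} = -3 + 4 = 1$)
$X = -27$ ($X = \left(1 - 4\right)^{3} = \left(-3\right)^{3} = -27$)
$M{\left(s \right)} = \frac{1}{-27 + s}$ ($M{\left(s \right)} = \frac{1}{s - 27} = \frac{1}{-27 + s}$)
$M^{2}{\left(-4 \right)} = \left(\frac{1}{-27 - 4}\right)^{2} = \left(\frac{1}{-31}\right)^{2} = \left(- \frac{1}{31}\right)^{2} = \frac{1}{961}$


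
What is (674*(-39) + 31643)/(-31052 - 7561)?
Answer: -5357/38613 ≈ -0.13874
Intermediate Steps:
(674*(-39) + 31643)/(-31052 - 7561) = (-26286 + 31643)/(-38613) = 5357*(-1/38613) = -5357/38613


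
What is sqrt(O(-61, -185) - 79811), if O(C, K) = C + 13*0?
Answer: 32*I*sqrt(78) ≈ 282.62*I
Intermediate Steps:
O(C, K) = C (O(C, K) = C + 0 = C)
sqrt(O(-61, -185) - 79811) = sqrt(-61 - 79811) = sqrt(-79872) = 32*I*sqrt(78)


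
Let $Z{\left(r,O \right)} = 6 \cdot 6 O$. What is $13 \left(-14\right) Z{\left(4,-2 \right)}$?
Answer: $13104$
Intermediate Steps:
$Z{\left(r,O \right)} = 36 O$
$13 \left(-14\right) Z{\left(4,-2 \right)} = 13 \left(-14\right) 36 \left(-2\right) = \left(-182\right) \left(-72\right) = 13104$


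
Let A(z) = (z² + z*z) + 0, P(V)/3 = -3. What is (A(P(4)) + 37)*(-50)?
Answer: -9950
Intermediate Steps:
P(V) = -9 (P(V) = 3*(-3) = -9)
A(z) = 2*z² (A(z) = (z² + z²) + 0 = 2*z² + 0 = 2*z²)
(A(P(4)) + 37)*(-50) = (2*(-9)² + 37)*(-50) = (2*81 + 37)*(-50) = (162 + 37)*(-50) = 199*(-50) = -9950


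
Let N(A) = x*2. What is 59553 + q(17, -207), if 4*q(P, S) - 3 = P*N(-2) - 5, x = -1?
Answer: 59544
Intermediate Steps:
N(A) = -2 (N(A) = -1*2 = -2)
q(P, S) = -½ - P/2 (q(P, S) = ¾ + (P*(-2) - 5)/4 = ¾ + (-2*P - 5)/4 = ¾ + (-5 - 2*P)/4 = ¾ + (-5/4 - P/2) = -½ - P/2)
59553 + q(17, -207) = 59553 + (-½ - ½*17) = 59553 + (-½ - 17/2) = 59553 - 9 = 59544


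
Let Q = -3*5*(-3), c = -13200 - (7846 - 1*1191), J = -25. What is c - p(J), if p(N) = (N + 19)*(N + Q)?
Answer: -19735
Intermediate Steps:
c = -19855 (c = -13200 - (7846 - 1191) = -13200 - 1*6655 = -13200 - 6655 = -19855)
Q = 45 (Q = -15*(-3) = 45)
p(N) = (19 + N)*(45 + N) (p(N) = (N + 19)*(N + 45) = (19 + N)*(45 + N))
c - p(J) = -19855 - (855 + (-25)**2 + 64*(-25)) = -19855 - (855 + 625 - 1600) = -19855 - 1*(-120) = -19855 + 120 = -19735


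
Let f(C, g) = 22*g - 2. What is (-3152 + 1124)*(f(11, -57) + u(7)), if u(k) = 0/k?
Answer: 2547168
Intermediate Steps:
f(C, g) = -2 + 22*g
u(k) = 0
(-3152 + 1124)*(f(11, -57) + u(7)) = (-3152 + 1124)*((-2 + 22*(-57)) + 0) = -2028*((-2 - 1254) + 0) = -2028*(-1256 + 0) = -2028*(-1256) = 2547168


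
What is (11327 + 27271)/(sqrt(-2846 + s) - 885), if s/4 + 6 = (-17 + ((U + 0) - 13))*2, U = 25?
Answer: -325326/7487 - 1838*I*sqrt(2910)/37435 ≈ -43.452 - 2.6486*I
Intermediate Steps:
s = -64 (s = -24 + 4*((-17 + ((25 + 0) - 13))*2) = -24 + 4*((-17 + (25 - 13))*2) = -24 + 4*((-17 + 12)*2) = -24 + 4*(-5*2) = -24 + 4*(-10) = -24 - 40 = -64)
(11327 + 27271)/(sqrt(-2846 + s) - 885) = (11327 + 27271)/(sqrt(-2846 - 64) - 885) = 38598/(sqrt(-2910) - 885) = 38598/(I*sqrt(2910) - 885) = 38598/(-885 + I*sqrt(2910))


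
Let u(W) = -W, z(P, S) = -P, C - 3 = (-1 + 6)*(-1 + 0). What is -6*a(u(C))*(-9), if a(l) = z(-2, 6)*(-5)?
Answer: -540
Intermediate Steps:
C = -2 (C = 3 + (-1 + 6)*(-1 + 0) = 3 + 5*(-1) = 3 - 5 = -2)
a(l) = -10 (a(l) = -1*(-2)*(-5) = 2*(-5) = -10)
-6*a(u(C))*(-9) = -6*(-10)*(-9) = 60*(-9) = -540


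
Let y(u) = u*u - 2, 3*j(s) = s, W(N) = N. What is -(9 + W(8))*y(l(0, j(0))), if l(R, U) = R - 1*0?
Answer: 34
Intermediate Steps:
j(s) = s/3
l(R, U) = R (l(R, U) = R + 0 = R)
y(u) = -2 + u² (y(u) = u² - 2 = -2 + u²)
-(9 + W(8))*y(l(0, j(0))) = -(9 + 8)*(-2 + 0²) = -17*(-2 + 0) = -17*(-2) = -1*(-34) = 34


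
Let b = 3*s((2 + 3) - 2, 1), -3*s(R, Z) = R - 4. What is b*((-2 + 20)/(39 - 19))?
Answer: 9/10 ≈ 0.90000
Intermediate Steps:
s(R, Z) = 4/3 - R/3 (s(R, Z) = -(R - 4)/3 = -(-4 + R)/3 = 4/3 - R/3)
b = 1 (b = 3*(4/3 - ((2 + 3) - 2)/3) = 3*(4/3 - (5 - 2)/3) = 3*(4/3 - ⅓*3) = 3*(4/3 - 1) = 3*(⅓) = 1)
b*((-2 + 20)/(39 - 19)) = 1*((-2 + 20)/(39 - 19)) = 1*(18/20) = 1*(18*(1/20)) = 1*(9/10) = 9/10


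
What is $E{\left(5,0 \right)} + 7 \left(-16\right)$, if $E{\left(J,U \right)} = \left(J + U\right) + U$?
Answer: $-107$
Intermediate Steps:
$E{\left(J,U \right)} = J + 2 U$
$E{\left(5,0 \right)} + 7 \left(-16\right) = \left(5 + 2 \cdot 0\right) + 7 \left(-16\right) = \left(5 + 0\right) - 112 = 5 - 112 = -107$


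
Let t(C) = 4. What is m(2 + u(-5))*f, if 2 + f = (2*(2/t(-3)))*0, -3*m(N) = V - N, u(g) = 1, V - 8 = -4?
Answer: ⅔ ≈ 0.66667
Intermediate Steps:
V = 4 (V = 8 - 4 = 4)
m(N) = -4/3 + N/3 (m(N) = -(4 - N)/3 = -4/3 + N/3)
f = -2 (f = -2 + (2*(2/4))*0 = -2 + (2*(2*(¼)))*0 = -2 + (2*(½))*0 = -2 + 1*0 = -2 + 0 = -2)
m(2 + u(-5))*f = (-4/3 + (2 + 1)/3)*(-2) = (-4/3 + (⅓)*3)*(-2) = (-4/3 + 1)*(-2) = -⅓*(-2) = ⅔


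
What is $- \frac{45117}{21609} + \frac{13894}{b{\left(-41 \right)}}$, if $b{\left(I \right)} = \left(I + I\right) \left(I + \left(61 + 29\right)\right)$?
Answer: $- \frac{545936}{98441} \approx -5.5458$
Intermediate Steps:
$b{\left(I \right)} = 2 I \left(90 + I\right)$ ($b{\left(I \right)} = 2 I \left(I + 90\right) = 2 I \left(90 + I\right)$)
$- \frac{45117}{21609} + \frac{13894}{b{\left(-41 \right)}} = - \frac{45117}{21609} + \frac{13894}{2 \left(-41\right) \left(90 - 41\right)} = \left(-45117\right) \frac{1}{21609} + \frac{13894}{2 \left(-41\right) 49} = - \frac{5013}{2401} + \frac{13894}{-4018} = - \frac{5013}{2401} + 13894 \left(- \frac{1}{4018}\right) = - \frac{5013}{2401} - \frac{6947}{2009} = - \frac{545936}{98441}$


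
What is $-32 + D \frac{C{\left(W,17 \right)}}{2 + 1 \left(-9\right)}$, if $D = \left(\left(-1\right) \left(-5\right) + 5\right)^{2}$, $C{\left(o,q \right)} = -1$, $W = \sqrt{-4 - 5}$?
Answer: $- \frac{124}{7} \approx -17.714$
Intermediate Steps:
$W = 3 i$ ($W = \sqrt{-9} = 3 i \approx 3.0 i$)
$D = 100$ ($D = \left(5 + 5\right)^{2} = 10^{2} = 100$)
$-32 + D \frac{C{\left(W,17 \right)}}{2 + 1 \left(-9\right)} = -32 + 100 \left(- \frac{1}{2 + 1 \left(-9\right)}\right) = -32 + 100 \left(- \frac{1}{2 - 9}\right) = -32 + 100 \left(- \frac{1}{-7}\right) = -32 + 100 \left(\left(-1\right) \left(- \frac{1}{7}\right)\right) = -32 + 100 \cdot \frac{1}{7} = -32 + \frac{100}{7} = - \frac{124}{7}$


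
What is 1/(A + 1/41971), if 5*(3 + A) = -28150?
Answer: -41971/236422642 ≈ -0.00017753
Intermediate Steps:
A = -5633 (A = -3 + (⅕)*(-28150) = -3 - 5630 = -5633)
1/(A + 1/41971) = 1/(-5633 + 1/41971) = 1/(-236422642/41971) = -41971/236422642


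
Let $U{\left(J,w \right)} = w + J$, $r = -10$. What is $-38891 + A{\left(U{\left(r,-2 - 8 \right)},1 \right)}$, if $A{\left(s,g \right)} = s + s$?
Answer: $-38931$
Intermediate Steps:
$U{\left(J,w \right)} = J + w$
$A{\left(s,g \right)} = 2 s$
$-38891 + A{\left(U{\left(r,-2 - 8 \right)},1 \right)} = -38891 + 2 \left(-10 - 10\right) = -38891 + 2 \left(-20\right) = -38891 - 40 = -38931$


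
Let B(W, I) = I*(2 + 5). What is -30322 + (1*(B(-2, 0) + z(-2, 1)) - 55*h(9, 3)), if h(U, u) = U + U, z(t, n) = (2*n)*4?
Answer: -31304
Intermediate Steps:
z(t, n) = 8*n
B(W, I) = 7*I (B(W, I) = I*7 = 7*I)
h(U, u) = 2*U
-30322 + (1*(B(-2, 0) + z(-2, 1)) - 55*h(9, 3)) = -30322 + (1*(7*0 + 8*1) - 110*9) = -30322 + (1*(0 + 8) - 55*18) = -30322 + (1*8 - 990) = -30322 + (8 - 990) = -30322 - 982 = -31304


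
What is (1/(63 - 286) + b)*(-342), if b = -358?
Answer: 27303570/223 ≈ 1.2244e+5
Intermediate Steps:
(1/(63 - 286) + b)*(-342) = (1/(63 - 286) - 358)*(-342) = (1/(-223) - 358)*(-342) = (-1/223 - 358)*(-342) = -79835/223*(-342) = 27303570/223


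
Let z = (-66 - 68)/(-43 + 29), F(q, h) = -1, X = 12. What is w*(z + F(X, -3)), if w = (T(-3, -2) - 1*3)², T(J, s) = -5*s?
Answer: 420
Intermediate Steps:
z = 67/7 (z = -134/(-14) = -134*(-1/14) = 67/7 ≈ 9.5714)
w = 49 (w = (-5*(-2) - 1*3)² = (10 - 3)² = 7² = 49)
w*(z + F(X, -3)) = 49*(67/7 - 1) = 49*(60/7) = 420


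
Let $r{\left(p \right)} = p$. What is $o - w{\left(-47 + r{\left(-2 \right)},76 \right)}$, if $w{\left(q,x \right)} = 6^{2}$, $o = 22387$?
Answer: $22351$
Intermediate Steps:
$w{\left(q,x \right)} = 36$
$o - w{\left(-47 + r{\left(-2 \right)},76 \right)} = 22387 - 36 = 22351$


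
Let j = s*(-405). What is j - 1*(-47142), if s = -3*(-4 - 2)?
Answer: 39852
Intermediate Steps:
s = 18 (s = -3*(-6) = 18)
j = -7290 (j = 18*(-405) = -7290)
j - 1*(-47142) = -7290 - 1*(-47142) = -7290 + 47142 = 39852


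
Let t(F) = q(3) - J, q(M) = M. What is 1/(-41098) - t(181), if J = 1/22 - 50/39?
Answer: -37348022/8815521 ≈ -4.2366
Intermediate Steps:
J = -1061/858 (J = 1*(1/22) - 50*1/39 = 1/22 - 50/39 = -1061/858 ≈ -1.2366)
t(F) = 3635/858 (t(F) = 3 - 1*(-1061/858) = 3 + 1061/858 = 3635/858)
1/(-41098) - t(181) = 1/(-41098) - 1*3635/858 = -1/41098 - 3635/858 = -37348022/8815521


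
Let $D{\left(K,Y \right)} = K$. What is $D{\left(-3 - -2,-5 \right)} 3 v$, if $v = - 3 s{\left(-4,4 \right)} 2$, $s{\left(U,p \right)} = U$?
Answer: $-72$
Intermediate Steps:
$v = 24$ ($v = \left(-3\right) \left(-4\right) 2 = 12 \cdot 2 = 24$)
$D{\left(-3 - -2,-5 \right)} 3 v = \left(-3 - -2\right) 3 \cdot 24 = \left(-3 + 2\right) 3 \cdot 24 = \left(-1\right) 3 \cdot 24 = \left(-3\right) 24 = -72$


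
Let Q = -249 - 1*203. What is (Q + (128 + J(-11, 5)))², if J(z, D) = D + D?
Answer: 98596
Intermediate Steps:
Q = -452 (Q = -249 - 203 = -452)
J(z, D) = 2*D
(Q + (128 + J(-11, 5)))² = (-452 + (128 + 2*5))² = (-452 + (128 + 10))² = (-452 + 138)² = (-314)² = 98596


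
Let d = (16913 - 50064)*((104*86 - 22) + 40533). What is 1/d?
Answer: -1/1639482705 ≈ -6.0995e-10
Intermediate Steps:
d = -1639482705 (d = -33151*((8944 - 22) + 40533) = -33151*(8922 + 40533) = -33151*49455 = -1639482705)
1/d = 1/(-1639482705) = -1/1639482705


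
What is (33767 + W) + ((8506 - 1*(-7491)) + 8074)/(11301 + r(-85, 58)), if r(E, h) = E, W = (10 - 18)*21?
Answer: 376870455/11216 ≈ 33601.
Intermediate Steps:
W = -168 (W = -8*21 = -168)
(33767 + W) + ((8506 - 1*(-7491)) + 8074)/(11301 + r(-85, 58)) = (33767 - 168) + ((8506 - 1*(-7491)) + 8074)/(11301 - 85) = 33599 + ((8506 + 7491) + 8074)/11216 = 33599 + (15997 + 8074)*(1/11216) = 33599 + 24071*(1/11216) = 33599 + 24071/11216 = 376870455/11216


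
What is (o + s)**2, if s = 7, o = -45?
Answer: 1444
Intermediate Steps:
(o + s)**2 = (-45 + 7)**2 = (-38)**2 = 1444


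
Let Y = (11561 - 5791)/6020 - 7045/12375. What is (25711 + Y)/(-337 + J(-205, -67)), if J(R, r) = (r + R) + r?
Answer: -38308684307/1007206200 ≈ -38.035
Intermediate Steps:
J(R, r) = R + 2*r (J(R, r) = (R + r) + r = R + 2*r)
Y = 579857/1489950 (Y = 5770*(1/6020) - 7045*1/12375 = 577/602 - 1409/2475 = 579857/1489950 ≈ 0.38918)
(25711 + Y)/(-337 + J(-205, -67)) = (25711 + 579857/1489950)/(-337 + (-205 + 2*(-67))) = 38308684307/(1489950*(-337 + (-205 - 134))) = 38308684307/(1489950*(-337 - 339)) = (38308684307/1489950)/(-676) = (38308684307/1489950)*(-1/676) = -38308684307/1007206200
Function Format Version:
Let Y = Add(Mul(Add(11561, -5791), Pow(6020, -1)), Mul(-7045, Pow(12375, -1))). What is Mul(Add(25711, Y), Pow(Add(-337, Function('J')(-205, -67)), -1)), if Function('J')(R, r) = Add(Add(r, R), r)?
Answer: Rational(-38308684307, 1007206200) ≈ -38.035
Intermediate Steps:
Function('J')(R, r) = Add(R, Mul(2, r)) (Function('J')(R, r) = Add(Add(R, r), r) = Add(R, Mul(2, r)))
Y = Rational(579857, 1489950) (Y = Add(Mul(5770, Rational(1, 6020)), Mul(-7045, Rational(1, 12375))) = Add(Rational(577, 602), Rational(-1409, 2475)) = Rational(579857, 1489950) ≈ 0.38918)
Mul(Add(25711, Y), Pow(Add(-337, Function('J')(-205, -67)), -1)) = Mul(Add(25711, Rational(579857, 1489950)), Pow(Add(-337, Add(-205, Mul(2, -67))), -1)) = Mul(Rational(38308684307, 1489950), Pow(Add(-337, Add(-205, -134)), -1)) = Mul(Rational(38308684307, 1489950), Pow(Add(-337, -339), -1)) = Mul(Rational(38308684307, 1489950), Pow(-676, -1)) = Mul(Rational(38308684307, 1489950), Rational(-1, 676)) = Rational(-38308684307, 1007206200)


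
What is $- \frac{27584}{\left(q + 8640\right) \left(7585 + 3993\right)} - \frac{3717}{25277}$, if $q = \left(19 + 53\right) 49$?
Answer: $- \frac{4681717003}{31795104159} \approx -0.14725$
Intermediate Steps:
$q = 3528$ ($q = 72 \cdot 49 = 3528$)
$- \frac{27584}{\left(q + 8640\right) \left(7585 + 3993\right)} - \frac{3717}{25277} = - \frac{27584}{\left(3528 + 8640\right) \left(7585 + 3993\right)} - \frac{3717}{25277} = - \frac{27584}{12168 \cdot 11578} - \frac{531}{3611} = - \frac{27584}{140881104} - \frac{531}{3611} = \left(-27584\right) \frac{1}{140881104} - \frac{531}{3611} = - \frac{1724}{8805069} - \frac{531}{3611} = - \frac{4681717003}{31795104159}$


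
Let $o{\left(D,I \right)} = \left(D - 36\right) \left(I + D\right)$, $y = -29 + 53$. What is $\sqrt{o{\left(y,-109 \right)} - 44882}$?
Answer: $i \sqrt{43862} \approx 209.43 i$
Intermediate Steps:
$y = 24$
$o{\left(D,I \right)} = \left(-36 + D\right) \left(D + I\right)$
$\sqrt{o{\left(y,-109 \right)} - 44882} = \sqrt{\left(24^{2} - 864 - -3924 + 24 \left(-109\right)\right) - 44882} = \sqrt{\left(576 - 864 + 3924 - 2616\right) - 44882} = \sqrt{1020 - 44882} = \sqrt{-43862} = i \sqrt{43862}$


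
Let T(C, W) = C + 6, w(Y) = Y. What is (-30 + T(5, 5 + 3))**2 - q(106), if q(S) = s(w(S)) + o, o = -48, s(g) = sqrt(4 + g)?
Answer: 409 - sqrt(110) ≈ 398.51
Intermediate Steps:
T(C, W) = 6 + C
q(S) = -48 + sqrt(4 + S) (q(S) = sqrt(4 + S) - 48 = -48 + sqrt(4 + S))
(-30 + T(5, 5 + 3))**2 - q(106) = (-30 + (6 + 5))**2 - (-48 + sqrt(4 + 106)) = (-30 + 11)**2 - (-48 + sqrt(110)) = (-19)**2 + (48 - sqrt(110)) = 361 + (48 - sqrt(110)) = 409 - sqrt(110)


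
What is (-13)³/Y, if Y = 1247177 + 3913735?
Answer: -2197/5160912 ≈ -0.00042570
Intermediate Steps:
Y = 5160912
(-13)³/Y = (-13)³/5160912 = -2197*1/5160912 = -2197/5160912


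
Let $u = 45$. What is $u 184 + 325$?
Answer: $8605$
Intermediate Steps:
$u 184 + 325 = 45 \cdot 184 + 325 = 8280 + 325 = 8605$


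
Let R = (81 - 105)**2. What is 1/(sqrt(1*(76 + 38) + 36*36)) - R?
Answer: -576 + sqrt(1410)/1410 ≈ -575.97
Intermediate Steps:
R = 576 (R = (-24)**2 = 576)
1/(sqrt(1*(76 + 38) + 36*36)) - R = 1/(sqrt(1*(76 + 38) + 36*36)) - 1*576 = 1/(sqrt(1*114 + 1296)) - 576 = 1/(sqrt(114 + 1296)) - 576 = 1/(sqrt(1410)) - 576 = sqrt(1410)/1410 - 576 = -576 + sqrt(1410)/1410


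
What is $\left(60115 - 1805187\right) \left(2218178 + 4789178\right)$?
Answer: $-12228340749632$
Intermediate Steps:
$\left(60115 - 1805187\right) \left(2218178 + 4789178\right) = \left(-1745072\right) 7007356 = -12228340749632$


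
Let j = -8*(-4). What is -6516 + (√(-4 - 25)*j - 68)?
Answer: -6584 + 32*I*√29 ≈ -6584.0 + 172.33*I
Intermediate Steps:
j = 32
-6516 + (√(-4 - 25)*j - 68) = -6516 + (√(-4 - 25)*32 - 68) = -6516 + (√(-29)*32 - 68) = -6516 + ((I*√29)*32 - 68) = -6516 + (32*I*√29 - 68) = -6516 + (-68 + 32*I*√29) = -6584 + 32*I*√29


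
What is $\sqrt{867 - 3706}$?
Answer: $i \sqrt{2839} \approx 53.282 i$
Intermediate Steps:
$\sqrt{867 - 3706} = \sqrt{-2839} = i \sqrt{2839}$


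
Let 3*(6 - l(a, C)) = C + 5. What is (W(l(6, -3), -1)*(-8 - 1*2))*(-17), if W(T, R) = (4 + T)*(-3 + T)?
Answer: 33320/9 ≈ 3702.2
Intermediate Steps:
l(a, C) = 13/3 - C/3 (l(a, C) = 6 - (C + 5)/3 = 6 - (5 + C)/3 = 6 + (-5/3 - C/3) = 13/3 - C/3)
W(T, R) = (-3 + T)*(4 + T)
(W(l(6, -3), -1)*(-8 - 1*2))*(-17) = ((-12 + (13/3 - 1/3*(-3)) + (13/3 - 1/3*(-3))**2)*(-8 - 1*2))*(-17) = ((-12 + (13/3 + 1) + (13/3 + 1)**2)*(-8 - 2))*(-17) = ((-12 + 16/3 + (16/3)**2)*(-10))*(-17) = ((-12 + 16/3 + 256/9)*(-10))*(-17) = ((196/9)*(-10))*(-17) = -1960/9*(-17) = 33320/9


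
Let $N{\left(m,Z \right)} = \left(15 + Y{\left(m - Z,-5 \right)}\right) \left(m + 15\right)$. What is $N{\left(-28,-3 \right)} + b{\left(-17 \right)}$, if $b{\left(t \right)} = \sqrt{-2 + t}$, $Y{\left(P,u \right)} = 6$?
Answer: $-273 + i \sqrt{19} \approx -273.0 + 4.3589 i$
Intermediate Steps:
$N{\left(m,Z \right)} = 315 + 21 m$ ($N{\left(m,Z \right)} = \left(15 + 6\right) \left(m + 15\right) = 21 \left(15 + m\right) = 315 + 21 m$)
$N{\left(-28,-3 \right)} + b{\left(-17 \right)} = \left(315 + 21 \left(-28\right)\right) + \sqrt{-2 - 17} = \left(315 - 588\right) + \sqrt{-19} = -273 + i \sqrt{19}$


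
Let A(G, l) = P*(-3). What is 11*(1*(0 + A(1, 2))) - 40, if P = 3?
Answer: -139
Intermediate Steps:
A(G, l) = -9 (A(G, l) = 3*(-3) = -9)
11*(1*(0 + A(1, 2))) - 40 = 11*(1*(0 - 9)) - 40 = 11*(1*(-9)) - 40 = 11*(-9) - 40 = -99 - 40 = -139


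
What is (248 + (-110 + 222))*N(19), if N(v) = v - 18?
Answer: 360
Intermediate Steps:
N(v) = -18 + v
(248 + (-110 + 222))*N(19) = (248 + (-110 + 222))*(-18 + 19) = (248 + 112)*1 = 360*1 = 360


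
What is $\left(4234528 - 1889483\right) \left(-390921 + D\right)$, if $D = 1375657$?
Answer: $2309250233120$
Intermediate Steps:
$\left(4234528 - 1889483\right) \left(-390921 + D\right) = \left(4234528 - 1889483\right) \left(-390921 + 1375657\right) = 2345045 \cdot 984736 = 2309250233120$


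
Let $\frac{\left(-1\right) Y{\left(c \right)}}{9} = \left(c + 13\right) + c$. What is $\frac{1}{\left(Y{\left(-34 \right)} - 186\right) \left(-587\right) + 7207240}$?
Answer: $\frac{1}{7025857} \approx 1.4233 \cdot 10^{-7}$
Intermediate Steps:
$Y{\left(c \right)} = -117 - 18 c$ ($Y{\left(c \right)} = - 9 \left(\left(c + 13\right) + c\right) = - 9 \left(\left(13 + c\right) + c\right) = - 9 \left(13 + 2 c\right) = -117 - 18 c$)
$\frac{1}{\left(Y{\left(-34 \right)} - 186\right) \left(-587\right) + 7207240} = \frac{1}{\left(\left(-117 - -612\right) - 186\right) \left(-587\right) + 7207240} = \frac{1}{\left(\left(-117 + 612\right) - 186\right) \left(-587\right) + 7207240} = \frac{1}{\left(495 - 186\right) \left(-587\right) + 7207240} = \frac{1}{309 \left(-587\right) + 7207240} = \frac{1}{-181383 + 7207240} = \frac{1}{7025857}$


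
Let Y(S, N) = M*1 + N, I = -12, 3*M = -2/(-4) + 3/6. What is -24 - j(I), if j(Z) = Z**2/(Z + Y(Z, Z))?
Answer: -1272/71 ≈ -17.915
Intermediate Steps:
M = 1/3 (M = (-2/(-4) + 3/6)/3 = (-2*(-1/4) + 3*(1/6))/3 = (1/2 + 1/2)/3 = (1/3)*1 = 1/3 ≈ 0.33333)
Y(S, N) = 1/3 + N (Y(S, N) = (1/3)*1 + N = 1/3 + N)
j(Z) = Z**2/(1/3 + 2*Z) (j(Z) = Z**2/(Z + (1/3 + Z)) = Z**2/(1/3 + 2*Z))
-24 - j(I) = -24 - 3*(-12)**2/(1 + 6*(-12)) = -24 - 3*144/(1 - 72) = -24 - 3*144/(-71) = -24 - 3*144*(-1)/71 = -24 - 1*(-432/71) = -24 + 432/71 = -1272/71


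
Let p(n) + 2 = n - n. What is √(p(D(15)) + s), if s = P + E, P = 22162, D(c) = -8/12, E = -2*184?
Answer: 4*√1362 ≈ 147.62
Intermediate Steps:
E = -368
D(c) = -⅔ (D(c) = -8*1/12 = -⅔)
p(n) = -2 (p(n) = -2 + (n - n) = -2 + 0 = -2)
s = 21794 (s = 22162 - 368 = 21794)
√(p(D(15)) + s) = √(-2 + 21794) = √21792 = 4*√1362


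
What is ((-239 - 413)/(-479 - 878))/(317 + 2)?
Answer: 652/432883 ≈ 0.0015062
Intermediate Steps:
((-239 - 413)/(-479 - 878))/(317 + 2) = (-652/(-1357))/319 = (-652*(-1/1357))/319 = (1/319)*(652/1357) = 652/432883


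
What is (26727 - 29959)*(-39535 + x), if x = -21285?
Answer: 196570240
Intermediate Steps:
(26727 - 29959)*(-39535 + x) = (26727 - 29959)*(-39535 - 21285) = -3232*(-60820) = 196570240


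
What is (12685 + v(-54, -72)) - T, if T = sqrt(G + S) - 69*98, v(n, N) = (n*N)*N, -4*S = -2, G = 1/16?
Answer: -1041959/4 ≈ -2.6049e+5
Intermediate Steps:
G = 1/16 ≈ 0.062500
S = 1/2 (S = -1/4*(-2) = 1/2 ≈ 0.50000)
v(n, N) = n*N**2 (v(n, N) = (N*n)*N = n*N**2)
T = -27045/4 (T = sqrt(1/16 + 1/2) - 69*98 = sqrt(9/16) - 6762 = 3/4 - 6762 = -27045/4 ≈ -6761.3)
(12685 + v(-54, -72)) - T = (12685 - 54*(-72)**2) - 1*(-27045/4) = (12685 - 54*5184) + 27045/4 = (12685 - 279936) + 27045/4 = -267251 + 27045/4 = -1041959/4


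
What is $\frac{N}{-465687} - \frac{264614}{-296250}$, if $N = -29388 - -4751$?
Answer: $\frac{21754335178}{22993295625} \approx 0.94612$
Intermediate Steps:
$N = -24637$ ($N = -29388 + 4751 = -24637$)
$\frac{N}{-465687} - \frac{264614}{-296250} = - \frac{24637}{-465687} - \frac{264614}{-296250} = \left(-24637\right) \left(- \frac{1}{465687}\right) - - \frac{132307}{148125} = \frac{24637}{465687} + \frac{132307}{148125} = \frac{21754335178}{22993295625}$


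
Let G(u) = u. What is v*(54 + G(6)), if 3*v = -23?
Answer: -460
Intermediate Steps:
v = -23/3 (v = (⅓)*(-23) = -23/3 ≈ -7.6667)
v*(54 + G(6)) = -23*(54 + 6)/3 = -23/3*60 = -460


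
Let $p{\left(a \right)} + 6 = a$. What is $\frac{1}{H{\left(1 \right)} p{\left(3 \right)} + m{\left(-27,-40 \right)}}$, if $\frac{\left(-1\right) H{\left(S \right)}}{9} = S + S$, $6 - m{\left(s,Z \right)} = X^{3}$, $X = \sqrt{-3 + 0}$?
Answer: $\frac{20}{1209} - \frac{i \sqrt{3}}{1209} \approx 0.016543 - 0.0014326 i$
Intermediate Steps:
$p{\left(a \right)} = -6 + a$
$X = i \sqrt{3}$ ($X = \sqrt{-3} = i \sqrt{3} \approx 1.732 i$)
$m{\left(s,Z \right)} = 6 + 3 i \sqrt{3}$ ($m{\left(s,Z \right)} = 6 - \left(i \sqrt{3}\right)^{3} = 6 - - 3 i \sqrt{3} = 6 + 3 i \sqrt{3}$)
$H{\left(S \right)} = - 18 S$ ($H{\left(S \right)} = - 9 \left(S + S\right) = - 9 \cdot 2 S = - 18 S$)
$\frac{1}{H{\left(1 \right)} p{\left(3 \right)} + m{\left(-27,-40 \right)}} = \frac{1}{\left(-18\right) 1 \left(-6 + 3\right) + \left(6 + 3 i \sqrt{3}\right)} = \frac{1}{\left(-18\right) \left(-3\right) + \left(6 + 3 i \sqrt{3}\right)} = \frac{1}{54 + \left(6 + 3 i \sqrt{3}\right)} = \frac{1}{60 + 3 i \sqrt{3}}$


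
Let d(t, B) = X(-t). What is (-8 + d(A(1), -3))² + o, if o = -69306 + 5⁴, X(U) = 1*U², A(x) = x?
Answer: -68632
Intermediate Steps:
X(U) = U²
d(t, B) = t² (d(t, B) = (-t)² = t²)
o = -68681 (o = -69306 + 625 = -68681)
(-8 + d(A(1), -3))² + o = (-8 + 1²)² - 68681 = (-8 + 1)² - 68681 = (-7)² - 68681 = 49 - 68681 = -68632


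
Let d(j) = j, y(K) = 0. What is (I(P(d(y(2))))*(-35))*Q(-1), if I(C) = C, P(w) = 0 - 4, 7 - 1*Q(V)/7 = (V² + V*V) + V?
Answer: 5880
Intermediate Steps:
Q(V) = 49 - 14*V² - 7*V (Q(V) = 49 - 7*((V² + V*V) + V) = 49 - 7*((V² + V²) + V) = 49 - 7*(2*V² + V) = 49 - 7*(V + 2*V²) = 49 + (-14*V² - 7*V) = 49 - 14*V² - 7*V)
P(w) = -4
(I(P(d(y(2))))*(-35))*Q(-1) = (-4*(-35))*(49 - 14*(-1)² - 7*(-1)) = 140*(49 - 14*1 + 7) = 140*(49 - 14 + 7) = 140*42 = 5880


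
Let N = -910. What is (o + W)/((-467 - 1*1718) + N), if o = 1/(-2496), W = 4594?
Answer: -11466623/7725120 ≈ -1.4843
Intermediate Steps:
o = -1/2496 ≈ -0.00040064
(o + W)/((-467 - 1*1718) + N) = (-1/2496 + 4594)/((-467 - 1*1718) - 910) = 11466623/(2496*((-467 - 1718) - 910)) = 11466623/(2496*(-2185 - 910)) = (11466623/2496)/(-3095) = (11466623/2496)*(-1/3095) = -11466623/7725120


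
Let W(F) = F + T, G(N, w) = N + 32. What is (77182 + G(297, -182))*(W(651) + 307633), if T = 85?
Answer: 23901989559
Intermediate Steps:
G(N, w) = 32 + N
W(F) = 85 + F (W(F) = F + 85 = 85 + F)
(77182 + G(297, -182))*(W(651) + 307633) = (77182 + (32 + 297))*((85 + 651) + 307633) = (77182 + 329)*(736 + 307633) = 77511*308369 = 23901989559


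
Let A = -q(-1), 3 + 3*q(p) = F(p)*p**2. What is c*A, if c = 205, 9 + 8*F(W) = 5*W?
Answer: 3895/12 ≈ 324.58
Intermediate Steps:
F(W) = -9/8 + 5*W/8 (F(W) = -9/8 + (5*W)/8 = -9/8 + 5*W/8)
q(p) = -1 + p**2*(-9/8 + 5*p/8)/3 (q(p) = -1 + ((-9/8 + 5*p/8)*p**2)/3 = -1 + (p**2*(-9/8 + 5*p/8))/3 = -1 + p**2*(-9/8 + 5*p/8)/3)
A = 19/12 (A = -(-1 + (1/24)*(-1)**2*(-9 + 5*(-1))) = -(-1 + (1/24)*1*(-9 - 5)) = -(-1 + (1/24)*1*(-14)) = -(-1 - 7/12) = -1*(-19/12) = 19/12 ≈ 1.5833)
c*A = 205*(19/12) = 3895/12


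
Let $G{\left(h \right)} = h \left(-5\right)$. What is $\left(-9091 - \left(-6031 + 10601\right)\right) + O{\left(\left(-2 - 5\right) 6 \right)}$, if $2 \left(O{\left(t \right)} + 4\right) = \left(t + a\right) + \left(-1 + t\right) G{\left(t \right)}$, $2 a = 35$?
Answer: $- \frac{72769}{4} \approx -18192.0$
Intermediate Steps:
$a = \frac{35}{2}$ ($a = \frac{1}{2} \cdot 35 = \frac{35}{2} \approx 17.5$)
$G{\left(h \right)} = - 5 h$
$O{\left(t \right)} = \frac{19}{4} + \frac{t}{2} - \frac{5 t \left(-1 + t\right)}{2}$ ($O{\left(t \right)} = -4 + \frac{\left(t + \frac{35}{2}\right) + \left(-1 + t\right) \left(- 5 t\right)}{2} = -4 + \frac{\left(\frac{35}{2} + t\right) - 5 t \left(-1 + t\right)}{2} = -4 + \frac{\frac{35}{2} + t - 5 t \left(-1 + t\right)}{2} = -4 + \left(\frac{35}{4} + \frac{t}{2} - \frac{5 t \left(-1 + t\right)}{2}\right) = \frac{19}{4} + \frac{t}{2} - \frac{5 t \left(-1 + t\right)}{2}$)
$\left(-9091 - \left(-6031 + 10601\right)\right) + O{\left(\left(-2 - 5\right) 6 \right)} = \left(-9091 - \left(-6031 + 10601\right)\right) + \left(\frac{19}{4} + 3 \left(-2 - 5\right) 6 - \frac{5 \left(\left(-2 - 5\right) 6\right)^{2}}{2}\right) = \left(-9091 - 4570\right) + \left(\frac{19}{4} + 3 \left(\left(-7\right) 6\right) - \frac{5 \left(\left(-7\right) 6\right)^{2}}{2}\right) = \left(-9091 - 4570\right) + \left(\frac{19}{4} + 3 \left(-42\right) - \frac{5 \left(-42\right)^{2}}{2}\right) = -13661 - \frac{18125}{4} = - \frac{72769}{4}$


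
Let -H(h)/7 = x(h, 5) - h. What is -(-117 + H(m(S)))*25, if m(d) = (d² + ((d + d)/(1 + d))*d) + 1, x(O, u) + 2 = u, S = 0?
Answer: 3275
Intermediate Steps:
x(O, u) = -2 + u
m(d) = 1 + d² + 2*d²/(1 + d) (m(d) = (d² + ((2*d)/(1 + d))*d) + 1 = (d² + (2*d/(1 + d))*d) + 1 = (d² + 2*d²/(1 + d)) + 1 = 1 + d² + 2*d²/(1 + d))
H(h) = -21 + 7*h (H(h) = -7*((-2 + 5) - h) = -7*(3 - h) = -21 + 7*h)
-(-117 + H(m(S)))*25 = -(-117 + (-21 + 7*((1 + 0 + 0³ + 3*0²)/(1 + 0))))*25 = -(-117 + (-21 + 7*((1 + 0 + 0 + 3*0)/1)))*25 = -(-117 + (-21 + 7*(1*(1 + 0 + 0 + 0))))*25 = -(-117 + (-21 + 7*(1*1)))*25 = -(-117 + (-21 + 7*1))*25 = -(-117 + (-21 + 7))*25 = -(-117 - 14)*25 = -(-131)*25 = -1*(-3275) = 3275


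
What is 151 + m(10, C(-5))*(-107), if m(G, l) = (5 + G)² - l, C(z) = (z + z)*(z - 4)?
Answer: -14294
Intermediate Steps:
C(z) = 2*z*(-4 + z) (C(z) = (2*z)*(-4 + z) = 2*z*(-4 + z))
151 + m(10, C(-5))*(-107) = 151 + ((5 + 10)² - 2*(-5)*(-4 - 5))*(-107) = 151 + (15² - 2*(-5)*(-9))*(-107) = 151 + (225 - 1*90)*(-107) = 151 + (225 - 90)*(-107) = 151 + 135*(-107) = 151 - 14445 = -14294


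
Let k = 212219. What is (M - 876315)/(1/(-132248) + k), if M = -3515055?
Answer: -193583299920/9355179437 ≈ -20.693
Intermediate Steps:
(M - 876315)/(1/(-132248) + k) = (-3515055 - 876315)/(1/(-132248) + 212219) = -4391370/(-1/132248 + 212219) = -4391370/28065538311/132248 = -4391370*132248/28065538311 = -193583299920/9355179437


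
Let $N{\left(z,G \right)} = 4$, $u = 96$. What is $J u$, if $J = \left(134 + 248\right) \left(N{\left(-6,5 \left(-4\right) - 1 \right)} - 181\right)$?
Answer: $-6490944$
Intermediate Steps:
$J = -67614$ ($J = \left(134 + 248\right) \left(4 - 181\right) = 382 \left(-177\right) = -67614$)
$J u = \left(-67614\right) 96 = -6490944$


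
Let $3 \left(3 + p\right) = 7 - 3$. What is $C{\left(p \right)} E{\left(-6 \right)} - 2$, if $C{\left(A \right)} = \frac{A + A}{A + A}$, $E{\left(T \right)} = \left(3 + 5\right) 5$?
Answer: $38$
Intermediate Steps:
$p = - \frac{5}{3}$ ($p = -3 + \frac{7 - 3}{3} = -3 + \frac{1}{3} \cdot 4 = -3 + \frac{4}{3} = - \frac{5}{3} \approx -1.6667$)
$E{\left(T \right)} = 40$ ($E{\left(T \right)} = 8 \cdot 5 = 40$)
$C{\left(A \right)} = 1$ ($C{\left(A \right)} = \frac{2 A}{2 A} = 2 A \frac{1}{2 A} = 1$)
$C{\left(p \right)} E{\left(-6 \right)} - 2 = 1 \cdot 40 - 2 = 40 - 2 = 38$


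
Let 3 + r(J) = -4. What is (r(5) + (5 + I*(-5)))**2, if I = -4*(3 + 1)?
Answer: 6084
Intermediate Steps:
r(J) = -7 (r(J) = -3 - 4 = -7)
I = -16 (I = -4*4 = -16)
(r(5) + (5 + I*(-5)))**2 = (-7 + (5 - 16*(-5)))**2 = (-7 + (5 + 80))**2 = (-7 + 85)**2 = 78**2 = 6084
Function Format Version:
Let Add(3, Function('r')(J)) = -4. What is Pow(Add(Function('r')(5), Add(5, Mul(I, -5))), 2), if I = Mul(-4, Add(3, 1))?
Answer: 6084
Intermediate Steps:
Function('r')(J) = -7 (Function('r')(J) = Add(-3, -4) = -7)
I = -16 (I = Mul(-4, 4) = -16)
Pow(Add(Function('r')(5), Add(5, Mul(I, -5))), 2) = Pow(Add(-7, Add(5, Mul(-16, -5))), 2) = Pow(Add(-7, Add(5, 80)), 2) = Pow(Add(-7, 85), 2) = Pow(78, 2) = 6084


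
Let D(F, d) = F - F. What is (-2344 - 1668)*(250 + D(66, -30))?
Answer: -1003000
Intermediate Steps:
D(F, d) = 0
(-2344 - 1668)*(250 + D(66, -30)) = (-2344 - 1668)*(250 + 0) = -4012*250 = -1003000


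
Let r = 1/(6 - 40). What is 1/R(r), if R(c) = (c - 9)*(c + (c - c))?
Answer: 1156/307 ≈ 3.7655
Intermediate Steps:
r = -1/34 (r = 1/(-34) = -1/34 ≈ -0.029412)
R(c) = c*(-9 + c) (R(c) = (-9 + c)*(c + 0) = (-9 + c)*c = c*(-9 + c))
1/R(r) = 1/(-(-9 - 1/34)/34) = 1/(-1/34*(-307/34)) = 1/(307/1156) = 1156/307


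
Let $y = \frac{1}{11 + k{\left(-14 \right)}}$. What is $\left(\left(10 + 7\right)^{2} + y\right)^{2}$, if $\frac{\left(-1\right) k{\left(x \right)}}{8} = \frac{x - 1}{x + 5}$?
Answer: $\frac{4080400}{49} \approx 83274.0$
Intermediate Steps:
$k{\left(x \right)} = - \frac{8 \left(-1 + x\right)}{5 + x}$ ($k{\left(x \right)} = - 8 \frac{x - 1}{x + 5} = - 8 \frac{-1 + x}{5 + x} = - \frac{8 \left(-1 + x\right)}{5 + x}$)
$y = - \frac{3}{7}$ ($y = \frac{1}{11 + \frac{8 \left(1 - -14\right)}{5 - 14}} = \frac{1}{11 + \frac{8 \left(1 + 14\right)}{-9}} = \frac{1}{11 + 8 \left(- \frac{1}{9}\right) 15} = \frac{1}{11 - \frac{40}{3}} = \frac{1}{- \frac{7}{3}} = - \frac{3}{7} \approx -0.42857$)
$\left(\left(10 + 7\right)^{2} + y\right)^{2} = \left(\left(10 + 7\right)^{2} - \frac{3}{7}\right)^{2} = \left(17^{2} - \frac{3}{7}\right)^{2} = \left(289 - \frac{3}{7}\right)^{2} = \left(\frac{2020}{7}\right)^{2} = \frac{4080400}{49}$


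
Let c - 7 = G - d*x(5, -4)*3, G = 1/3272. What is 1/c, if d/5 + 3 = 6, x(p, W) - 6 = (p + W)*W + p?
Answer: -3272/1007775 ≈ -0.0032468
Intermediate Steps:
x(p, W) = 6 + p + W*(W + p) (x(p, W) = 6 + ((p + W)*W + p) = 6 + ((W + p)*W + p) = 6 + (W*(W + p) + p) = 6 + (p + W*(W + p)) = 6 + p + W*(W + p))
d = 15 (d = -15 + 5*6 = -15 + 30 = 15)
G = 1/3272 ≈ 0.00030562
c = -1007775/3272 (c = 7 + (1/3272 - 15*(6 + 5 + (-4)² - 4*5)*3) = 7 + (1/3272 - 15*(6 + 5 + 16 - 20)*3) = 7 + (1/3272 - 15*7*3) = 7 + (1/3272 - 105*3) = 7 + (1/3272 - 1*315) = 7 + (1/3272 - 315) = 7 - 1030679/3272 = -1007775/3272 ≈ -308.00)
1/c = 1/(-1007775/3272) = -3272/1007775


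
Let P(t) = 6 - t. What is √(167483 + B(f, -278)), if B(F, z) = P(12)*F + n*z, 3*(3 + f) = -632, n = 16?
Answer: √164317 ≈ 405.36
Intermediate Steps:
f = -641/3 (f = -3 + (⅓)*(-632) = -3 - 632/3 = -641/3 ≈ -213.67)
B(F, z) = -6*F + 16*z (B(F, z) = (6 - 1*12)*F + 16*z = (6 - 12)*F + 16*z = -6*F + 16*z)
√(167483 + B(f, -278)) = √(167483 + (-6*(-641/3) + 16*(-278))) = √(167483 + (1282 - 4448)) = √(167483 - 3166) = √164317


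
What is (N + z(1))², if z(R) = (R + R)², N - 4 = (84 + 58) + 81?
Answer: 53361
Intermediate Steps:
N = 227 (N = 4 + ((84 + 58) + 81) = 4 + (142 + 81) = 4 + 223 = 227)
z(R) = 4*R² (z(R) = (2*R)² = 4*R²)
(N + z(1))² = (227 + 4*1²)² = (227 + 4*1)² = (227 + 4)² = 231² = 53361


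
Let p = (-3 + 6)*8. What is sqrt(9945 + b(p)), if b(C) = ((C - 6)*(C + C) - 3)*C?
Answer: 3*sqrt(3401) ≈ 174.95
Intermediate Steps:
p = 24 (p = 3*8 = 24)
b(C) = C*(-3 + 2*C*(-6 + C)) (b(C) = ((-6 + C)*(2*C) - 3)*C = (2*C*(-6 + C) - 3)*C = (-3 + 2*C*(-6 + C))*C = C*(-3 + 2*C*(-6 + C)))
sqrt(9945 + b(p)) = sqrt(9945 + 24*(-3 - 12*24 + 2*24**2)) = sqrt(9945 + 24*(-3 - 288 + 2*576)) = sqrt(9945 + 24*(-3 - 288 + 1152)) = sqrt(9945 + 24*861) = sqrt(9945 + 20664) = sqrt(30609) = 3*sqrt(3401)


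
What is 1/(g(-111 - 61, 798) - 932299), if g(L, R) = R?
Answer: -1/931501 ≈ -1.0735e-6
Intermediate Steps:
1/(g(-111 - 61, 798) - 932299) = 1/(798 - 932299) = 1/(-931501) = -1/931501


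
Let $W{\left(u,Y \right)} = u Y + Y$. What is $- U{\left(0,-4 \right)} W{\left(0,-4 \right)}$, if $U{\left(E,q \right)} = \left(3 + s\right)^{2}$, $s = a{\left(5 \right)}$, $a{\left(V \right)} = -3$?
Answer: $0$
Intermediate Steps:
$s = -3$
$W{\left(u,Y \right)} = Y + Y u$ ($W{\left(u,Y \right)} = Y u + Y = Y + Y u$)
$U{\left(E,q \right)} = 0$ ($U{\left(E,q \right)} = \left(3 - 3\right)^{2} = 0^{2} = 0$)
$- U{\left(0,-4 \right)} W{\left(0,-4 \right)} = \left(-1\right) 0 \left(- 4 \left(1 + 0\right)\right) = 0 \left(\left(-4\right) 1\right) = 0 \left(-4\right) = 0$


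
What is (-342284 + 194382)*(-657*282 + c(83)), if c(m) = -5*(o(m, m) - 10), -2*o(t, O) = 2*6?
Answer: 27390562988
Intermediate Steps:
o(t, O) = -6
c(m) = 80 (c(m) = -5*(-6 - 10) = -5*(-16) = 80)
(-342284 + 194382)*(-657*282 + c(83)) = (-342284 + 194382)*(-657*282 + 80) = -147902*(-185274 + 80) = -147902*(-185194) = 27390562988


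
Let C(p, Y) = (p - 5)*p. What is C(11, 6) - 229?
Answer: -163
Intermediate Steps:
C(p, Y) = p*(-5 + p) (C(p, Y) = (-5 + p)*p = p*(-5 + p))
C(11, 6) - 229 = 11*(-5 + 11) - 229 = 11*6 - 229 = 66 - 229 = -163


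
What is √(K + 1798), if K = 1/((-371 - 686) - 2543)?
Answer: √6472799/60 ≈ 42.403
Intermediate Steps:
K = -1/3600 (K = 1/(-1057 - 2543) = 1/(-3600) = -1/3600 ≈ -0.00027778)
√(K + 1798) = √(-1/3600 + 1798) = √(6472799/3600) = √6472799/60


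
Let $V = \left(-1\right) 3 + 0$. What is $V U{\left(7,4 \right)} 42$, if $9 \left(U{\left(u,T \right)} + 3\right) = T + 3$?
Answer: $280$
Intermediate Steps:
$U{\left(u,T \right)} = - \frac{8}{3} + \frac{T}{9}$ ($U{\left(u,T \right)} = -3 + \frac{T + 3}{9} = -3 + \frac{3 + T}{9} = -3 + \left(\frac{1}{3} + \frac{T}{9}\right) = - \frac{8}{3} + \frac{T}{9}$)
$V = -3$ ($V = -3 + 0 = -3$)
$V U{\left(7,4 \right)} 42 = - 3 \left(- \frac{8}{3} + \frac{1}{9} \cdot 4\right) 42 = - 3 \left(- \frac{8}{3} + \frac{4}{9}\right) 42 = \left(-3\right) \left(- \frac{20}{9}\right) 42 = \frac{20}{3} \cdot 42 = 280$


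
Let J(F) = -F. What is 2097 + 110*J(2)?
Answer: 1877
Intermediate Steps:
2097 + 110*J(2) = 2097 + 110*(-1*2) = 2097 + 110*(-2) = 2097 - 220 = 1877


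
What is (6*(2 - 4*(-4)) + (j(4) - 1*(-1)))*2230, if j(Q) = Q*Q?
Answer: 278750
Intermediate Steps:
j(Q) = Q²
(6*(2 - 4*(-4)) + (j(4) - 1*(-1)))*2230 = (6*(2 - 4*(-4)) + (4² - 1*(-1)))*2230 = (6*(2 + 16) + (16 + 1))*2230 = (6*18 + 17)*2230 = (108 + 17)*2230 = 125*2230 = 278750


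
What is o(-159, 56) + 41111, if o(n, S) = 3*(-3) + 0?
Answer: 41102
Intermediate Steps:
o(n, S) = -9 (o(n, S) = -9 + 0 = -9)
o(-159, 56) + 41111 = -9 + 41111 = 41102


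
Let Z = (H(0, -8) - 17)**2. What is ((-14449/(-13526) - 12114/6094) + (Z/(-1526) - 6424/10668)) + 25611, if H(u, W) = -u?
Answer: 153411838096002526/5990476313283 ≈ 25609.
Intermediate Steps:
Z = 289 (Z = (-1*0 - 17)**2 = (0 - 17)**2 = (-17)**2 = 289)
((-14449/(-13526) - 12114/6094) + (Z/(-1526) - 6424/10668)) + 25611 = ((-14449/(-13526) - 12114/6094) + (289/(-1526) - 6424/10668)) + 25611 = ((-14449*(-1/13526) - 12114*1/6094) + (289*(-1/1526) - 6424*1/10668)) + 25611 = ((14449/13526 - 6057/3047) + (-289/1526 - 1606/2667)) + 25611 = (-37900879/41213722 - 460217/581406) + 25611 = -10250763488387/5990476313283 + 25611 = 153411838096002526/5990476313283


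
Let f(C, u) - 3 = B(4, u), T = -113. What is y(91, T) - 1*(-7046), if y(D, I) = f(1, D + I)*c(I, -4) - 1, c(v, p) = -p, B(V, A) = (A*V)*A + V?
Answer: 14817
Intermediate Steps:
B(V, A) = V + V*A² (B(V, A) = V*A² + V = V + V*A²)
f(C, u) = 7 + 4*u² (f(C, u) = 3 + 4*(1 + u²) = 3 + (4 + 4*u²) = 7 + 4*u²)
y(D, I) = 27 + 16*(D + I)² (y(D, I) = (7 + 4*(D + I)²)*(-1*(-4)) - 1 = (7 + 4*(D + I)²)*4 - 1 = (28 + 16*(D + I)²) - 1 = 27 + 16*(D + I)²)
y(91, T) - 1*(-7046) = (27 + 16*(91 - 113)²) - 1*(-7046) = (27 + 16*(-22)²) + 7046 = (27 + 16*484) + 7046 = (27 + 7744) + 7046 = 7771 + 7046 = 14817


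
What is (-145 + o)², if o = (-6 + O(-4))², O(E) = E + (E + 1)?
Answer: 576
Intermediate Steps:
O(E) = 1 + 2*E (O(E) = E + (1 + E) = 1 + 2*E)
o = 169 (o = (-6 + (1 + 2*(-4)))² = (-6 + (1 - 8))² = (-6 - 7)² = (-13)² = 169)
(-145 + o)² = (-145 + 169)² = 24² = 576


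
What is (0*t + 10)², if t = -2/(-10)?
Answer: 100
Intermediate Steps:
t = ⅕ (t = -2*(-⅒) = ⅕ ≈ 0.20000)
(0*t + 10)² = (0*(⅕) + 10)² = (0 + 10)² = 10² = 100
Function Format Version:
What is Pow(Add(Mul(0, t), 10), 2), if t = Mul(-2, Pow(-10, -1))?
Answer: 100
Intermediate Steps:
t = Rational(1, 5) (t = Mul(-2, Rational(-1, 10)) = Rational(1, 5) ≈ 0.20000)
Pow(Add(Mul(0, t), 10), 2) = Pow(Add(Mul(0, Rational(1, 5)), 10), 2) = Pow(Add(0, 10), 2) = Pow(10, 2) = 100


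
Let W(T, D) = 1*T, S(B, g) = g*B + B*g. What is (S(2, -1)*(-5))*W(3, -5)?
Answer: 60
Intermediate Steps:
S(B, g) = 2*B*g (S(B, g) = B*g + B*g = 2*B*g)
W(T, D) = T
(S(2, -1)*(-5))*W(3, -5) = ((2*2*(-1))*(-5))*3 = -4*(-5)*3 = 20*3 = 60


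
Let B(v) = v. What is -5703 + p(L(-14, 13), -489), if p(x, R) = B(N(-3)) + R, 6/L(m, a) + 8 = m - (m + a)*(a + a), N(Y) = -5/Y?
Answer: -18571/3 ≈ -6190.3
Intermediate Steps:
L(m, a) = 6/(-8 + m - 2*a*(a + m)) (L(m, a) = 6/(-8 + (m - (m + a)*(a + a))) = 6/(-8 + (m - (a + m)*2*a)) = 6/(-8 + (m - 2*a*(a + m))) = 6/(-8 + m - 2*a*(a + m)))
p(x, R) = 5/3 + R (p(x, R) = -5/(-3) + R = -5*(-⅓) + R = 5/3 + R)
-5703 + p(L(-14, 13), -489) = -5703 + (5/3 - 489) = -5703 - 1462/3 = -18571/3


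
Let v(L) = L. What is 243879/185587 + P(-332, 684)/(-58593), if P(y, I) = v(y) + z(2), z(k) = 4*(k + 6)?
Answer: 4781759449/3624699697 ≈ 1.3192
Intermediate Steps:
z(k) = 24 + 4*k (z(k) = 4*(6 + k) = 24 + 4*k)
P(y, I) = 32 + y (P(y, I) = y + (24 + 4*2) = y + (24 + 8) = y + 32 = 32 + y)
243879/185587 + P(-332, 684)/(-58593) = 243879/185587 + (32 - 332)/(-58593) = 243879*(1/185587) - 300*(-1/58593) = 243879/185587 + 100/19531 = 4781759449/3624699697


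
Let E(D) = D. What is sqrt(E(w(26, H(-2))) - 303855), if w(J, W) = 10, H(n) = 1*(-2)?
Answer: I*sqrt(303845) ≈ 551.22*I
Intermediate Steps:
H(n) = -2
sqrt(E(w(26, H(-2))) - 303855) = sqrt(10 - 303855) = sqrt(-303845) = I*sqrt(303845)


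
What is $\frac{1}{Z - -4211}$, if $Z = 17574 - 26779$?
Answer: $- \frac{1}{4994} \approx -0.00020024$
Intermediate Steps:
$Z = -9205$ ($Z = 17574 - 26779 = -9205$)
$\frac{1}{Z - -4211} = \frac{1}{-9205 - -4211} = \frac{1}{-9205 + \left(4294 - 83\right)} = \frac{1}{-9205 + 4211} = \frac{1}{-4994} = - \frac{1}{4994}$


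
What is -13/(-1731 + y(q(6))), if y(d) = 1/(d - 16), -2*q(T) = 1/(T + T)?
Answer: 5005/666459 ≈ 0.0075098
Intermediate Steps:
q(T) = -1/(4*T) (q(T) = -1/(2*(T + T)) = -1/(2*T)/2 = -1/(4*T))
y(d) = 1/(-16 + d)
-13/(-1731 + y(q(6))) = -13/(-1731 + 1/(-16 - ¼/6)) = -13/(-1731 + 1/(-16 - ¼*⅙)) = -13/(-1731 + 1/(-16 - 1/24)) = -13/(-1731 + 1/(-385/24)) = -13/(-1731 - 24/385) = -13/(-666459/385) = -13*(-385/666459) = 5005/666459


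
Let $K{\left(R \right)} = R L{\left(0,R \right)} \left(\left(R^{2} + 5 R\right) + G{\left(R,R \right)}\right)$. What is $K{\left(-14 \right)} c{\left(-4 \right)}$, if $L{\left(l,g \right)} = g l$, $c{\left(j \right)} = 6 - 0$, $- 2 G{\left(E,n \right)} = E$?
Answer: $0$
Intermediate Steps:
$G{\left(E,n \right)} = - \frac{E}{2}$
$c{\left(j \right)} = 6$ ($c{\left(j \right)} = 6 + 0 = 6$)
$K{\left(R \right)} = 0$ ($K{\left(R \right)} = R R 0 \left(\left(R^{2} + 5 R\right) - \frac{R}{2}\right) = R 0 \left(R^{2} + \frac{9 R}{2}\right) = 0 \left(R^{2} + \frac{9 R}{2}\right) = 0$)
$K{\left(-14 \right)} c{\left(-4 \right)} = 0 \cdot 6 = 0$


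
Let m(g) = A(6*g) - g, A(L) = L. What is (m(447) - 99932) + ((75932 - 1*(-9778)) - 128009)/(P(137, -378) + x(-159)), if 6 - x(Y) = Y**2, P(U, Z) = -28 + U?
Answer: -2458600403/25166 ≈ -97695.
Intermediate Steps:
x(Y) = 6 - Y**2
m(g) = 5*g (m(g) = 6*g - g = 5*g)
(m(447) - 99932) + ((75932 - 1*(-9778)) - 128009)/(P(137, -378) + x(-159)) = (5*447 - 99932) + ((75932 - 1*(-9778)) - 128009)/((-28 + 137) + (6 - 1*(-159)**2)) = (2235 - 99932) + ((75932 + 9778) - 128009)/(109 + (6 - 1*25281)) = -97697 + (85710 - 128009)/(109 + (6 - 25281)) = -97697 - 42299/(109 - 25275) = -97697 - 42299/(-25166) = -97697 - 42299*(-1/25166) = -97697 + 42299/25166 = -2458600403/25166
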